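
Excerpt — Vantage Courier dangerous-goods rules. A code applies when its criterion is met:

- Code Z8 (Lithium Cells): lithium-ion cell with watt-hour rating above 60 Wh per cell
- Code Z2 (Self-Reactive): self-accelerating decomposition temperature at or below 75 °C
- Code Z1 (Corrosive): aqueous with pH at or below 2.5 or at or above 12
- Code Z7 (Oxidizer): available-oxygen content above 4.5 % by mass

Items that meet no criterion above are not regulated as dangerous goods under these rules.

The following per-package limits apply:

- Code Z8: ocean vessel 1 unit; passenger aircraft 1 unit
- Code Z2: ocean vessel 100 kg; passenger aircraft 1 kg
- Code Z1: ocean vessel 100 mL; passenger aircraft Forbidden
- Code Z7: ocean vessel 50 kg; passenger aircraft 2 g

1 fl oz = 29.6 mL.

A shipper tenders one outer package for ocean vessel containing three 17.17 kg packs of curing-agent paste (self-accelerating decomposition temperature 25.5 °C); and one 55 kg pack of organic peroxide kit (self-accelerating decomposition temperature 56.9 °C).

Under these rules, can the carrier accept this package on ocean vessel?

No

The curing-agent paste has self-accelerating decomposition temperature 25.5 °C, which is ≤ 75 °C, so it is Code Z2 (Self-Reactive).
The organic peroxide kit has self-accelerating decomposition temperature 56.9 °C, which is ≤ 75 °C, so it is Code Z2 (Self-Reactive).
Total Code Z2: (three 17.17 kg packs = 51.51 kg) + 55 kg = 106.51 kg.
106.51 kg > 100 kg (ocean vessel limit, Code Z2) — over the limit.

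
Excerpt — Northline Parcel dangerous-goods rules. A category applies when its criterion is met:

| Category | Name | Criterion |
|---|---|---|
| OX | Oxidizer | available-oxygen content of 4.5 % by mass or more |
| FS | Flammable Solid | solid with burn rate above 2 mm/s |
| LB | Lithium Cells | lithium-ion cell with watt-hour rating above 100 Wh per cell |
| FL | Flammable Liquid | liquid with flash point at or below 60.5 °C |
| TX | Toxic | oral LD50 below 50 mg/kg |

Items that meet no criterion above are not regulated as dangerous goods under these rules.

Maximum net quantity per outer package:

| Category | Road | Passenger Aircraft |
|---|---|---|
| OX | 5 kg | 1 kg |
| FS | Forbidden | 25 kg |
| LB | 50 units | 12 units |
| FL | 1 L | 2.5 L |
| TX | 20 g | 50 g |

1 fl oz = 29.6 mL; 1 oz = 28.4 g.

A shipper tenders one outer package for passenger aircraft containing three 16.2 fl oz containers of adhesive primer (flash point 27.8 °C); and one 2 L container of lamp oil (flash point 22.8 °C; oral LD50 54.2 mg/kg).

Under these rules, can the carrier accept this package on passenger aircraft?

With flash point 27.8 °C (≤ 60.5 °C), the adhesive primer falls in Category FL.
Lamp oil: flash point 22.8 °C ≤ 60.5 °C → Category FL (Flammable Liquid).
Category FL net quantity: (three 16.2 fl oz containers = 1438.56 mL) + 2 L = 3438.56 mL.
That exceeds the Category FL passenger aircraft limit of 2.5 L.

No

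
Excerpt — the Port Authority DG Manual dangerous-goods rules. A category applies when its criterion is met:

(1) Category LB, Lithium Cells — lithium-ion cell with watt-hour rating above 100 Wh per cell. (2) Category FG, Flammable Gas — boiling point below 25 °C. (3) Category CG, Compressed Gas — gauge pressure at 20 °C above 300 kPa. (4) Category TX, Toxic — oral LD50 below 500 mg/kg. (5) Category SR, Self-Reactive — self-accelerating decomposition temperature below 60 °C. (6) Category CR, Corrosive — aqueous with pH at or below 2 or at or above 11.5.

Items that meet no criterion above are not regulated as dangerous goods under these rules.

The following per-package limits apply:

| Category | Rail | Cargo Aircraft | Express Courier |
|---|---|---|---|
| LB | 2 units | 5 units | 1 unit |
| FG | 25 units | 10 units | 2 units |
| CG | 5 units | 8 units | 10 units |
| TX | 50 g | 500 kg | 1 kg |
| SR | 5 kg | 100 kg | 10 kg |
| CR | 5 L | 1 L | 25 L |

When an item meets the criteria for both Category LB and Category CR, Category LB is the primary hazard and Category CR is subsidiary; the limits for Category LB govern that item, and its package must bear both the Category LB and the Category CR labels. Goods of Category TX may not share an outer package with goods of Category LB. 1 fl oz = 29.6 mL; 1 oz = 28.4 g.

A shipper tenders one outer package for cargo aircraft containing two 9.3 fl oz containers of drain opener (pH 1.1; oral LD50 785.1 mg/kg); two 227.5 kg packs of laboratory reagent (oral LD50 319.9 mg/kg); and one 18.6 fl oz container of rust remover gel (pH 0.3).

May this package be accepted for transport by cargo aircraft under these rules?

No

Drain opener: pH 1.1 ≤ 2 → Category CR (Corrosive).
Oral LD50 319.9 mg/kg meets the Category TX criterion (Toxic), so the laboratory reagent is Category TX.
The rust remover gel has pH 0.3, which is ≤ 2, so it is Category CR (Corrosive).
Category CR net quantity: (two 9.3 fl oz containers = 550.56 mL) + (one 18.6 fl oz container = 550.56 mL) = 1101.12 mL.
1101.12 mL > 1 L (cargo aircraft limit, Category CR) — over the limit.
Category TX quantity: two 227.5 kg packs = 455 kg.
455 kg is within the cargo aircraft limit of 500 kg for Category TX.
The segregation rule (Category TX with Category LB) does not apply to Category CR with Category TX.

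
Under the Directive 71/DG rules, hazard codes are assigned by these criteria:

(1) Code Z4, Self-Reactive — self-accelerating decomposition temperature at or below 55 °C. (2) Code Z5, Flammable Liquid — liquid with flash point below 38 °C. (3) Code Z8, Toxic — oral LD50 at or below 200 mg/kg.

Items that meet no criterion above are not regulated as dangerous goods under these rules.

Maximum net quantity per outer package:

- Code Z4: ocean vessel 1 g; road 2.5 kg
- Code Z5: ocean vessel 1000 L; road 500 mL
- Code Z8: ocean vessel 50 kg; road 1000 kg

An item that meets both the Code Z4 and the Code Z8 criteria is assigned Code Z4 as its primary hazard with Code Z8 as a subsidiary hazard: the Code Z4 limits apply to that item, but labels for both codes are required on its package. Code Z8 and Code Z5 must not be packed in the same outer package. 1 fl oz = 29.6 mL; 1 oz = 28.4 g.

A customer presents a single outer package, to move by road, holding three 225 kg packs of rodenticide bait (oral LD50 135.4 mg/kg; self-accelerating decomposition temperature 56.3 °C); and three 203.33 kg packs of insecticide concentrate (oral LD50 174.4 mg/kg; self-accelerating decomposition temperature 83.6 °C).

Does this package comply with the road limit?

No

The rodenticide bait has oral LD50 135.4 mg/kg, which is ≤ 200 mg/kg, so it is Code Z8 (Toxic).
With oral LD50 174.4 mg/kg (≤ 200 mg/kg), the insecticide concentrate falls in Code Z8.
Code Z8 net quantity: (three 225 kg packs = 675 kg) + (three 203.33 kg packs = 609.99 kg) = 1284.99 kg.
1284.99 kg exceeds the road limit of 1000 kg for Code Z8.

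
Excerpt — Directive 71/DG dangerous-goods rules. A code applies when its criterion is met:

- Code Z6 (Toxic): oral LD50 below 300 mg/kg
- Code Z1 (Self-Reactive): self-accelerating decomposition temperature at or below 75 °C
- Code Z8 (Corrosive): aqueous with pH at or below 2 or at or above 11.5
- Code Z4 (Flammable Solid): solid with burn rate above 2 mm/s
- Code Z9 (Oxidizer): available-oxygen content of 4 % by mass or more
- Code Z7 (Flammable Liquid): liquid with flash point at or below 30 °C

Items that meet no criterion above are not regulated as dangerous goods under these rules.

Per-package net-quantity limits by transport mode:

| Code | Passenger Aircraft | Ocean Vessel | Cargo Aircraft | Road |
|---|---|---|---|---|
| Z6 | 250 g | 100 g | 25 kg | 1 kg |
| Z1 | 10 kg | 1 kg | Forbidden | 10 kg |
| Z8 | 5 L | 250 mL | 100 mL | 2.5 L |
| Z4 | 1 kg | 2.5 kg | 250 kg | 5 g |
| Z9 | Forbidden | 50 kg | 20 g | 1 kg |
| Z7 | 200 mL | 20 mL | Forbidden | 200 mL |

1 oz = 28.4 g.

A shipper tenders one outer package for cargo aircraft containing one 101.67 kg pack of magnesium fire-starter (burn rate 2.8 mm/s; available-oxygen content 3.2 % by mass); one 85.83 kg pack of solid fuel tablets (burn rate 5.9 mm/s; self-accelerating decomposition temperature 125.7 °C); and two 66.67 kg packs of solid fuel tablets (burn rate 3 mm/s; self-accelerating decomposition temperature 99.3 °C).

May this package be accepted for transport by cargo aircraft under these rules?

No

Magnesium fire-starter: burn rate 2.8 mm/s > 2 mm/s → Code Z4 (Flammable Solid).
Solid fuel tablets: burn rate 5.9 mm/s > 2 mm/s → Code Z4 (Flammable Solid).
The solid fuel tablets have burn rate 3 mm/s, which is > 2 mm/s, so they are Code Z4 (Flammable Solid).
Code Z4 net quantity: 101.67 kg + 85.83 kg + (two 66.67 kg packs = 133.34 kg) = 320.84 kg.
320.84 kg > 250 kg (cargo aircraft limit, Code Z4) — over the limit.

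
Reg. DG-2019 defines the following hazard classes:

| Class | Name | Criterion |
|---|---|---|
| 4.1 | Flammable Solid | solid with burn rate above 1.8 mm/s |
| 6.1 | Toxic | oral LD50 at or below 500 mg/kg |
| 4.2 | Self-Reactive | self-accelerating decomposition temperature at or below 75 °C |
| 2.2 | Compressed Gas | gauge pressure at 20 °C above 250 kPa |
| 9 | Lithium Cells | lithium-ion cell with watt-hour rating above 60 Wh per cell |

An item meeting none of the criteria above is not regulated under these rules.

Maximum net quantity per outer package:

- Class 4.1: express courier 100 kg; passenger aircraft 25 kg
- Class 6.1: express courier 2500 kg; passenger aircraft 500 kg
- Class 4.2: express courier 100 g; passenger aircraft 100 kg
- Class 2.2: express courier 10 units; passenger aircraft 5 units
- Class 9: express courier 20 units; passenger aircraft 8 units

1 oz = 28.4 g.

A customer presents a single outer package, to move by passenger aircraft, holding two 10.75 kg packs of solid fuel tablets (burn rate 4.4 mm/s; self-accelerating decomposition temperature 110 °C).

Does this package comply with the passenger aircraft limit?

The solid fuel tablets have burn rate 4.4 mm/s, which is > 1.8 mm/s, so they are Class 4.1 (Flammable Solid).
Class 4.1 quantity: two 10.75 kg packs = 21.5 kg.
That is within the Class 4.1 passenger aircraft limit of 25 kg.

Yes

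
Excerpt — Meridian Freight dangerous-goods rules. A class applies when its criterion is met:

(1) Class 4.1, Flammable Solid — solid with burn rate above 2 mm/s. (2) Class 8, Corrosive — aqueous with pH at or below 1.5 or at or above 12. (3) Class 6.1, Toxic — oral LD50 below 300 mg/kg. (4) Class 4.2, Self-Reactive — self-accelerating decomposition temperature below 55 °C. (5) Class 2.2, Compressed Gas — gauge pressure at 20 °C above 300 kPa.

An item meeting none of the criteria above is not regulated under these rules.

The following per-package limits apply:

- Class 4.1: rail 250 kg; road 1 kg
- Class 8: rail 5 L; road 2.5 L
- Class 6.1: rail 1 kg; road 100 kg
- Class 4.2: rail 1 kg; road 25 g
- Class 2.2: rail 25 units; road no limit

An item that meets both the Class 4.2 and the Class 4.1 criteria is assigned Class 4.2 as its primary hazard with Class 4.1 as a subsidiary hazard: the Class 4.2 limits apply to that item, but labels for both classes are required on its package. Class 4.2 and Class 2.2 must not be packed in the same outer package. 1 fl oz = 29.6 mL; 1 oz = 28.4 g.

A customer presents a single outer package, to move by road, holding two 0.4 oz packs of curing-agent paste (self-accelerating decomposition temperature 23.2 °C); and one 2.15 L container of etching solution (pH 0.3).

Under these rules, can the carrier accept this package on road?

Curing-agent paste: self-accelerating decomposition temperature 23.2 °C < 55 °C → Class 4.2 (Self-Reactive).
Etching solution: pH 0.3 ≤ 1.5 → Class 8 (Corrosive).
Class 4.2 quantity: two 0.4 oz packs = 22.72 g.
That is within the Class 4.2 road limit of 25 g.
Class 8 quantity: 2.15 L.
2.15 L is within the road limit of 2.5 L for Class 8.
The segregation rule (Class 4.2 with Class 2.2) does not apply to Class 4.2 with Class 8.
Every hazard class is within its road limit and no segregation rule is violated.

Yes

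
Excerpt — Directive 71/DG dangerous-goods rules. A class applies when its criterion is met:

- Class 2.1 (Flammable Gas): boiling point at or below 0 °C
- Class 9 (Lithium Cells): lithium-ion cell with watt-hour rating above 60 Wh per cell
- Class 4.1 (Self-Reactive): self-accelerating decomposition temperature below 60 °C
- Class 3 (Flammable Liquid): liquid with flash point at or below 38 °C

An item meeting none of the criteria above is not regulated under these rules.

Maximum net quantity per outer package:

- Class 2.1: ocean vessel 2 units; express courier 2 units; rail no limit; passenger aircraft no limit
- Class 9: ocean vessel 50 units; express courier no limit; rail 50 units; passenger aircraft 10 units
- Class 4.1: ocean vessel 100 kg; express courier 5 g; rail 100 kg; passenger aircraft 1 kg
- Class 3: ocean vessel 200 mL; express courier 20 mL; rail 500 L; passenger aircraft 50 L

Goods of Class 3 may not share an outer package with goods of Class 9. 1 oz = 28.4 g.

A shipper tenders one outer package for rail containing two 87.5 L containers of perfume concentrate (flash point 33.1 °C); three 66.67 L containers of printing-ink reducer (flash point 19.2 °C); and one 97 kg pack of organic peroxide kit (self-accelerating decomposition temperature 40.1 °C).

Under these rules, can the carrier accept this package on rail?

Yes

With flash point 33.1 °C (≤ 38 °C), the perfume concentrate falls in Class 3.
The printing-ink reducer has flash point 19.2 °C, which is ≤ 38 °C, so it is Class 3 (Flammable Liquid).
Self-accelerating decomposition temperature 40.1 °C meets the Class 4.1 criterion (Self-Reactive), so the organic peroxide kit is Class 4.1.
Total Class 3: (two 87.5 L containers = 175 L) + (three 66.67 L containers = 200.01 L) = 375.01 L.
375.01 L is within the rail limit of 500 L for Class 3.
Class 4.1 quantity: 97 kg.
97 kg is within the rail limit of 100 kg for Class 4.1.
The segregation rule (Class 3 with Class 9) does not apply to Class 3 with Class 4.1.
Every hazard class is within its rail limit and no segregation rule is violated.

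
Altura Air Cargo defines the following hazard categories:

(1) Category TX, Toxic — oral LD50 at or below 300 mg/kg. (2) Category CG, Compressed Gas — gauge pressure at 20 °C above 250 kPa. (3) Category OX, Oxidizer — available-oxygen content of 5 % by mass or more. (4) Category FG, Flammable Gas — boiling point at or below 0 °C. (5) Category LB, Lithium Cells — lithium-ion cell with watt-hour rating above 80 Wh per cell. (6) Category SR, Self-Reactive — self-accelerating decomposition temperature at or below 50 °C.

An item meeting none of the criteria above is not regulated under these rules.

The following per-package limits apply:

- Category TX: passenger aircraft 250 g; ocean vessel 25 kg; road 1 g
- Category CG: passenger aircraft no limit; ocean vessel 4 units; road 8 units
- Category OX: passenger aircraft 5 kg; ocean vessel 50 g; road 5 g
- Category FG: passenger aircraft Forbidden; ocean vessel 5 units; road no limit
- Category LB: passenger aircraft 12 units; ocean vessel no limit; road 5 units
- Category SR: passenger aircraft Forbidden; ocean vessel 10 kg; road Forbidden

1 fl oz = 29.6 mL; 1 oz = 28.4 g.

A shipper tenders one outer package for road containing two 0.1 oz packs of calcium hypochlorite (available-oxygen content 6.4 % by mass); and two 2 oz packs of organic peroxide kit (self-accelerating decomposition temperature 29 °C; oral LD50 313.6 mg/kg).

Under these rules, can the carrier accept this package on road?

No

Calcium hypochlorite: available-oxygen content 6.4 % by mass ≥ 5 % by mass → Category OX (Oxidizer).
The organic peroxide kit has self-accelerating decomposition temperature 29 °C, which is ≤ 50 °C, so it is Category SR (Self-Reactive).
Category SR quantity: two 2 oz packs = 113.6 g.
Category SR is Forbidden by road.
Category OX quantity: two 0.1 oz packs = 5.68 g.
That exceeds the Category OX road limit of 5 g.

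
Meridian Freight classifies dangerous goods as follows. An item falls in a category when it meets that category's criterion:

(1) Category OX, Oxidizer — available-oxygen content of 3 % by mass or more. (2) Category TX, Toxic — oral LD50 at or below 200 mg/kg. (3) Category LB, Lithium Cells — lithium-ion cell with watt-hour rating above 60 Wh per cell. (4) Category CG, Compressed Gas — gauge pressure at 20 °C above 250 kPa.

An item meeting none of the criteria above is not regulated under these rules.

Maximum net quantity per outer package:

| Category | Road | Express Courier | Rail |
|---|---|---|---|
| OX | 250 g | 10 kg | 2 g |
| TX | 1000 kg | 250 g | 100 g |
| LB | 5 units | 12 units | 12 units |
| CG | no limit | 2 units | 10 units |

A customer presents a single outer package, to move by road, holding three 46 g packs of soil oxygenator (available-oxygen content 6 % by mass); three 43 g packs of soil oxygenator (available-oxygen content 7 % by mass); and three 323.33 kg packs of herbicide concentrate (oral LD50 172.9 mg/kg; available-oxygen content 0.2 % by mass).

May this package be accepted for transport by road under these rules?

No

The soil oxygenator has available-oxygen content 6 % by mass, which is ≥ 3 % by mass, so it is Category OX (Oxidizer).
Available-oxygen content 7 % by mass meets the Category OX criterion (Oxidizer), so the soil oxygenator is Category OX.
With oral LD50 172.9 mg/kg (≤ 200 mg/kg), the herbicide concentrate falls in Category TX.
Category OX net quantity: (three 46 g packs = 138 g) + (three 43 g packs = 129 g) = 267 g.
267 g exceeds the road limit of 250 g for Category OX.
Category TX quantity: three 323.33 kg packs = 969.99 kg.
969.99 kg ≤ 1000 kg (road limit, Category TX) — within limit.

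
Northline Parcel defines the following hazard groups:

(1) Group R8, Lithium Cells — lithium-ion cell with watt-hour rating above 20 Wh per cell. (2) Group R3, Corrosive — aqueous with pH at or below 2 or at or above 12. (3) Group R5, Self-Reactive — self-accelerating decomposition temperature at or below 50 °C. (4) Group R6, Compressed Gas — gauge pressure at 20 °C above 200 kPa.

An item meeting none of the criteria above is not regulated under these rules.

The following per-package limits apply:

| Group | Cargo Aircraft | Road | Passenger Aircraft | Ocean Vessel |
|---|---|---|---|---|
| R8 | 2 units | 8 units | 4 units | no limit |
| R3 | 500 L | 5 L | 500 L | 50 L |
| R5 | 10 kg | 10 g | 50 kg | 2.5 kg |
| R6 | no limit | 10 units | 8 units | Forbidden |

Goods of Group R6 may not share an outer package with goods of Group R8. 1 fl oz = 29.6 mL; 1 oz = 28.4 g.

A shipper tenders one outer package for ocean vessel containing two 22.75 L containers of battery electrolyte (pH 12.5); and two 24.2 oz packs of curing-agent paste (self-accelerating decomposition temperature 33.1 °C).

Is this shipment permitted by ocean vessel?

Battery electrolyte: pH 12.5 ≥ 12 → Group R3 (Corrosive).
Curing-agent paste: self-accelerating decomposition temperature 33.1 °C ≤ 50 °C → Group R5 (Self-Reactive).
Group R5 quantity: two 24.2 oz packs = 1374.56 g.
1374.56 g ≤ 2.5 kg (ocean vessel limit, Group R5) — within limit.
Group R3 quantity: two 22.75 L containers = 45.5 L.
That is within the Group R3 ocean vessel limit of 50 L.
The segregation rule (Group R6 with Group R8) does not apply to Group R5 with Group R3.
Every hazard group is within its ocean vessel limit and no segregation rule is violated.

Yes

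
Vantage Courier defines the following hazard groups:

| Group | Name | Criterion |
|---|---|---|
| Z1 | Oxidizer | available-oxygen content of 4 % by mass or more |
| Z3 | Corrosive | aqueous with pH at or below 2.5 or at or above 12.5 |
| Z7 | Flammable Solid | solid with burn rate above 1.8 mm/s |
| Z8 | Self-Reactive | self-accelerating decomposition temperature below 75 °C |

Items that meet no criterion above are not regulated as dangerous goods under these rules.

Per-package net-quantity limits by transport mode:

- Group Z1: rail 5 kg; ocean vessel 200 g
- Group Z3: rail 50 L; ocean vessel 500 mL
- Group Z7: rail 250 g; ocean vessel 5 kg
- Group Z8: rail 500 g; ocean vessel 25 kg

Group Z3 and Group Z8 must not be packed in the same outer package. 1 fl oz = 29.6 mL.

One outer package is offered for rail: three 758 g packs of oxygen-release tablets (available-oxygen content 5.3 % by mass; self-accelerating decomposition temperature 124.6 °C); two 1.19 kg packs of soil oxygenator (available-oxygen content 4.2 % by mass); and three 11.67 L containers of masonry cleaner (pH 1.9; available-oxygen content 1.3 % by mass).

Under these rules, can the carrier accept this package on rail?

Oxygen-release tablets: available-oxygen content 5.3 % by mass ≥ 4 % by mass → Group Z1 (Oxidizer).
Available-oxygen content 4.2 % by mass meets the Group Z1 criterion (Oxidizer), so the soil oxygenator is Group Z1.
The masonry cleaner has pH 1.9, which is ≤ 2.5, so it is Group Z3 (Corrosive).
Group Z3 quantity: three 11.67 L containers = 35.01 L.
35.01 L ≤ 50 L (rail limit, Group Z3) — within limit.
Total Group Z1: (three 758 g packs = 2.274 kg) + (two 1.19 kg packs = 2.38 kg) = 4.654 kg.
4.654 kg ≤ 5 kg (rail limit, Group Z1) — within limit.
The segregation rule (Group Z3 with Group Z8) does not apply to Group Z3 with Group Z1.
Every hazard group is within its rail limit and no segregation rule is violated.

Yes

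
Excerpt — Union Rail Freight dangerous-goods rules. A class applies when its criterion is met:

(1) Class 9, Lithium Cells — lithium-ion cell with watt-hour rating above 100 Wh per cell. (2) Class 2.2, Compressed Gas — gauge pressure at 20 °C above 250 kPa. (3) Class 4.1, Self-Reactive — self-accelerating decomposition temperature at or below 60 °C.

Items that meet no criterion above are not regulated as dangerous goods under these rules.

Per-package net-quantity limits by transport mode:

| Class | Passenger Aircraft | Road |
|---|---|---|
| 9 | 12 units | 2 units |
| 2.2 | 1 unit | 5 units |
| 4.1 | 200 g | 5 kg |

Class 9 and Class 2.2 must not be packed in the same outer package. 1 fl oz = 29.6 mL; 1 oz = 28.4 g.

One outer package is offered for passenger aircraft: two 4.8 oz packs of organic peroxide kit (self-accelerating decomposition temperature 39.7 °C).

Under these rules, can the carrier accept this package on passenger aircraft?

With self-accelerating decomposition temperature 39.7 °C (≤ 60 °C), the organic peroxide kit falls in Class 4.1.
Class 4.1 quantity: two 4.8 oz packs = 272.64 g.
That exceeds the Class 4.1 passenger aircraft limit of 200 g.

No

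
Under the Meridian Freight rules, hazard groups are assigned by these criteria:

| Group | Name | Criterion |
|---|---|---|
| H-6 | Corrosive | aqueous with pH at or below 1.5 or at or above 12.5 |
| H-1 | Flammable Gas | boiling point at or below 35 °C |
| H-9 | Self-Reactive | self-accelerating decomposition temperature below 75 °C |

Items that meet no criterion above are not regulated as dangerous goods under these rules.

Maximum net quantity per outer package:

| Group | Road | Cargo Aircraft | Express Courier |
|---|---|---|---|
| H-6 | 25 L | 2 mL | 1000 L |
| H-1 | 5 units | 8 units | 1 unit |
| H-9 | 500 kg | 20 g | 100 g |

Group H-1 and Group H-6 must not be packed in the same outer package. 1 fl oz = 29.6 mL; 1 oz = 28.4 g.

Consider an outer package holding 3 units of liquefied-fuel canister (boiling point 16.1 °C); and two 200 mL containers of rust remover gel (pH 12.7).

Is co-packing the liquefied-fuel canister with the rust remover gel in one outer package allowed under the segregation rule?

No

Boiling point 16.1 °C meets the Group H-1 criterion (Flammable Gas), so the liquefied-fuel canister is Group H-1.
Rust remover gel: pH 12.7 ≥ 12.5 → Group H-6 (Corrosive).
Group H-1 and Group H-6 may not share an outer package.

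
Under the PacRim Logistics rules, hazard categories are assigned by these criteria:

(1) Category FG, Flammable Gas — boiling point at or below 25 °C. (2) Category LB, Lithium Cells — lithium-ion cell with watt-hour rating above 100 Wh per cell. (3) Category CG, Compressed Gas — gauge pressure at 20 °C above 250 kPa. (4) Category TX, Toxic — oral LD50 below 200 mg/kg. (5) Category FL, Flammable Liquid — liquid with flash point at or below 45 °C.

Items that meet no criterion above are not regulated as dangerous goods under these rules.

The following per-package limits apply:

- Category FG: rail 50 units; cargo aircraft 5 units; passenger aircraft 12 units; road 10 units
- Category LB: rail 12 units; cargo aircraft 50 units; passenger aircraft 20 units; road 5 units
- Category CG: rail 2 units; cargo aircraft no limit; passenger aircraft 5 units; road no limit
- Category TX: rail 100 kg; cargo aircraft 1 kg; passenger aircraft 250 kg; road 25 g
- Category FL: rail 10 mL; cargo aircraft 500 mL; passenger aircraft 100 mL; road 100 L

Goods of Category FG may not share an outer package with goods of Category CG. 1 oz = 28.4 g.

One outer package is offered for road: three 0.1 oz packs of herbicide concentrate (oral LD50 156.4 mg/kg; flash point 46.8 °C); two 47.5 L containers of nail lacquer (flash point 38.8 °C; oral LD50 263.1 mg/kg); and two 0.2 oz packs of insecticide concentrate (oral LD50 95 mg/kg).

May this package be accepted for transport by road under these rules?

Yes

Oral LD50 156.4 mg/kg meets the Category TX criterion (Toxic), so the herbicide concentrate is Category TX.
Flash point 38.8 °C meets the Category FL criterion (Flammable Liquid), so the nail lacquer is Category FL.
Oral LD50 95 mg/kg meets the Category TX criterion (Toxic), so the insecticide concentrate is Category TX.
Total Category TX: (three 0.1 oz packs = 8.52 g) + (two 0.2 oz packs = 11.36 g) = 19.88 g.
19.88 g is within the road limit of 25 g for Category TX.
Category FL quantity: two 47.5 L containers = 95 L.
95 L is within the road limit of 100 L for Category FL.
The segregation rule (Category FG with Category CG) does not apply to Category TX with Category FL.
Every hazard category is within its road limit and no segregation rule is violated.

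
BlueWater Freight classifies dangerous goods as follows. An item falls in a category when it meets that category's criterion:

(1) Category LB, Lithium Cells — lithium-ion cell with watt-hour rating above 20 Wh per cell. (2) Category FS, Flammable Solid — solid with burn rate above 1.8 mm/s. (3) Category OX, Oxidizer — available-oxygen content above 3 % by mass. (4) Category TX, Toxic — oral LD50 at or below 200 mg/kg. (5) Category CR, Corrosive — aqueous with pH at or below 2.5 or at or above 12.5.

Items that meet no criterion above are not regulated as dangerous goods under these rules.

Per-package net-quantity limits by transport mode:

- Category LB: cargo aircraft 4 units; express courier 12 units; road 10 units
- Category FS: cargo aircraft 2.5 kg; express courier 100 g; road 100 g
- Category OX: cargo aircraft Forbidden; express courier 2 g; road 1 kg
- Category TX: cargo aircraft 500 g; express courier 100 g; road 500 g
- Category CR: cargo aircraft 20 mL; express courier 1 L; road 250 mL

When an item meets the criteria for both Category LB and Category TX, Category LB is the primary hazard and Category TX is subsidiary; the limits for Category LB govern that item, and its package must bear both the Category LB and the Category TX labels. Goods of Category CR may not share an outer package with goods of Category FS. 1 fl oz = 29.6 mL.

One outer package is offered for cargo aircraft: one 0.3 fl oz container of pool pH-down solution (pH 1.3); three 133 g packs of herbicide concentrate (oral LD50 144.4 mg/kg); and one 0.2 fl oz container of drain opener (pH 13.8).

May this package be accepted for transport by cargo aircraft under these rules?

The pool pH-down solution has pH 1.3, which is ≤ 2.5, so it is Category CR (Corrosive).
With oral LD50 144.4 mg/kg (≤ 200 mg/kg), the herbicide concentrate falls in Category TX.
pH 13.8 meets the Category CR criterion (Corrosive), so the drain opener is Category CR.
Total Category CR: (one 0.3 fl oz container = 8.88 mL) + (one 0.2 fl oz container = 5.92 mL) = 14.8 mL.
14.8 mL ≤ 20 mL (cargo aircraft limit, Category CR) — within limit.
Category TX quantity: three 133 g packs = 399 g.
399 g ≤ 500 g (cargo aircraft limit, Category TX) — within limit.
The segregation rule (Category CR with Category FS) does not apply to Category CR with Category TX.
Every hazard category is within its cargo aircraft limit and no segregation rule is violated.

Yes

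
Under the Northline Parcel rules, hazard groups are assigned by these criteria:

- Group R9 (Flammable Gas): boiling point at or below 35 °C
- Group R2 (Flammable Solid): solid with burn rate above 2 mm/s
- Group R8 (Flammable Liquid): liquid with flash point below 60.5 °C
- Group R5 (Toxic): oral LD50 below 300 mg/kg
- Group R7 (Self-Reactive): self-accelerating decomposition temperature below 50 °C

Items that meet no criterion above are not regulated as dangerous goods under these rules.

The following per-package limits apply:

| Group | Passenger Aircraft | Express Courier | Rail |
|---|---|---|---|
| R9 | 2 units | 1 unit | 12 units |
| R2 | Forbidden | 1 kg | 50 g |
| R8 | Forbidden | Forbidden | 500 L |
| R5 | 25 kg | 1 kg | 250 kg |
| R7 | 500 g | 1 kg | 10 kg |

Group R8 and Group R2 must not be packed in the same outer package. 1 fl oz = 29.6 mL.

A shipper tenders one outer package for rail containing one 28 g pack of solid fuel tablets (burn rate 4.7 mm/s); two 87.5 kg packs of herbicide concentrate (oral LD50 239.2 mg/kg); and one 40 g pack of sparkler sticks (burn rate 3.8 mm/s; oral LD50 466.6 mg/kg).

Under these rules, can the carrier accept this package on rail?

No

Solid fuel tablets: burn rate 4.7 mm/s > 2 mm/s → Group R2 (Flammable Solid).
Oral LD50 239.2 mg/kg meets the Group R5 criterion (Toxic), so the herbicide concentrate is Group R5.
Sparkler sticks: burn rate 3.8 mm/s > 2 mm/s → Group R2 (Flammable Solid).
Group R5 quantity: two 87.5 kg packs = 175 kg.
That is within the Group R5 rail limit of 250 kg.
Group R2 net quantity: 28 g + 40 g = 68 g.
68 g > 50 g (rail limit, Group R2) — over the limit.
The segregation rule (Group R8 with Group R2) does not apply to Group R5 with Group R2.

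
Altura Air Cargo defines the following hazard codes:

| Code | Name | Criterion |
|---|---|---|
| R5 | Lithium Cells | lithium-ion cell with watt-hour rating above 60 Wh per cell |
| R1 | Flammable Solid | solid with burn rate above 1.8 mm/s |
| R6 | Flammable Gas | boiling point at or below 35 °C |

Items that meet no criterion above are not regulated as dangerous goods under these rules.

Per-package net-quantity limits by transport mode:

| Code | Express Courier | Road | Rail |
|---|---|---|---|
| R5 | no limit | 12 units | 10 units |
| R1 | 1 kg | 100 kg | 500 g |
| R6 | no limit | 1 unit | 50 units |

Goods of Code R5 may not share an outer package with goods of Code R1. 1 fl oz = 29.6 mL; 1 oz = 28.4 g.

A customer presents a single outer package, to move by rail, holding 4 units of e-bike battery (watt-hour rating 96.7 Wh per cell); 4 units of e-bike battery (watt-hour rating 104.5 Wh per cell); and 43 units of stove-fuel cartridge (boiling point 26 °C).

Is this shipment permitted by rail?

Yes

The e-bike battery has watt-hour rating 96.7 Wh per cell, which is > 60 Wh per cell, so it is Code R5 (Lithium Cells).
Watt-hour rating 104.5 Wh per cell meets the Code R5 criterion (Lithium Cells), so the e-bike battery is Code R5.
The stove-fuel cartridge has boiling point 26 °C, which is ≤ 35 °C, so it is Code R6 (Flammable Gas).
Total Code R5: 4 units + 4 units = 8 units.
8 units is within the rail limit of 10 units for Code R5.
Code R6 quantity: 43 units.
43 units ≤ 50 units (rail limit, Code R6) — within limit.
The segregation rule (Code R5 with Code R1) does not apply to Code R5 with Code R6.
Every hazard code is within its rail limit and no segregation rule is violated.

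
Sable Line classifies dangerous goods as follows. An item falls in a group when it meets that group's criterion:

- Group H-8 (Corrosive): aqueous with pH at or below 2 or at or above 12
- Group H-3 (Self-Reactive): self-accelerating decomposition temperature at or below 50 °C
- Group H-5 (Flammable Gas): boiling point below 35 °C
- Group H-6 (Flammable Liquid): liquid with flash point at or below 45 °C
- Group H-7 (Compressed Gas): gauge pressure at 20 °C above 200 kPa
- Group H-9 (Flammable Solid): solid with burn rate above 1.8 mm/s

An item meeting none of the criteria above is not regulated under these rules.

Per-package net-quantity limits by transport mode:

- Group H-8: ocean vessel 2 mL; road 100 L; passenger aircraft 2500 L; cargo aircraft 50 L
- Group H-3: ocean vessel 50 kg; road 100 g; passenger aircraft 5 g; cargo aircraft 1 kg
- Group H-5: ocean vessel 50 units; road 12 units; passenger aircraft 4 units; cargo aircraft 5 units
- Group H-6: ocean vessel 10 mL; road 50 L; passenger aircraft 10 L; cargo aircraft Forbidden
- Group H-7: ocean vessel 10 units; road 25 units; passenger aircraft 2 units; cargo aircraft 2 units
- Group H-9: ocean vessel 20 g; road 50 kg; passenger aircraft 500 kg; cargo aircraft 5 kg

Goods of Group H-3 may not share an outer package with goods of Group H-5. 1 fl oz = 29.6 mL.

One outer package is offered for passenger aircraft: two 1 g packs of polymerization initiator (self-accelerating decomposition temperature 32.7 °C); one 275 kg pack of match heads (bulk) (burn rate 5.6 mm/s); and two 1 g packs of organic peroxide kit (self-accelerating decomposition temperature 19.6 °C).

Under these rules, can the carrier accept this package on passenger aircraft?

Yes

The polymerization initiator has self-accelerating decomposition temperature 32.7 °C, which is ≤ 50 °C, so it is Group H-3 (Self-Reactive).
Burn rate 5.6 mm/s meets the Group H-9 criterion (Flammable Solid), so the match heads (bulk) are Group H-9.
With self-accelerating decomposition temperature 19.6 °C (≤ 50 °C), the organic peroxide kit falls in Group H-3.
Total Group H-3: (two 1 g packs = 2 g) + (two 1 g packs = 2 g) = 4 g.
4 g is within the passenger aircraft limit of 5 g for Group H-3.
Group H-9 quantity: 275 kg.
275 kg ≤ 500 kg (passenger aircraft limit, Group H-9) — within limit.
The segregation rule (Group H-3 with Group H-5) does not apply to Group H-3 with Group H-9.
Every hazard group is within its passenger aircraft limit and no segregation rule is violated.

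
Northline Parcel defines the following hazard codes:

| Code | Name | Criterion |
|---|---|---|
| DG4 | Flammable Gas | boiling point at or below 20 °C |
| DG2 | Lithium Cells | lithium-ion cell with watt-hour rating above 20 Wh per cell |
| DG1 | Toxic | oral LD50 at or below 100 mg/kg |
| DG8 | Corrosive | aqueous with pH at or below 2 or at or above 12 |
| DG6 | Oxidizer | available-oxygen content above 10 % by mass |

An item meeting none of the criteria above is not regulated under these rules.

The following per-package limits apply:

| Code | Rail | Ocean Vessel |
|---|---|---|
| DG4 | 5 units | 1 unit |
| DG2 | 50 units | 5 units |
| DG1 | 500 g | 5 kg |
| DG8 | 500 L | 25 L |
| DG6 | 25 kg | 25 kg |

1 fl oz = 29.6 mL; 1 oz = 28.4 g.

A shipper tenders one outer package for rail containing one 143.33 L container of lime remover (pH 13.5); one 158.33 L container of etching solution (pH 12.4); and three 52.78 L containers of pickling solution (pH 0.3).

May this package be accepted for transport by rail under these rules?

With pH 13.5 (≥ 12), the lime remover falls in Code DG8.
pH 12.4 meets the Code DG8 criterion (Corrosive), so the etching solution is Code DG8.
pH 0.3 meets the Code DG8 criterion (Corrosive), so the pickling solution is Code DG8.
Code DG8 net quantity: 143.33 L + 158.33 L + (three 52.78 L containers = 158.34 L) = 460 L.
That is within the Code DG8 rail limit of 500 L.

Yes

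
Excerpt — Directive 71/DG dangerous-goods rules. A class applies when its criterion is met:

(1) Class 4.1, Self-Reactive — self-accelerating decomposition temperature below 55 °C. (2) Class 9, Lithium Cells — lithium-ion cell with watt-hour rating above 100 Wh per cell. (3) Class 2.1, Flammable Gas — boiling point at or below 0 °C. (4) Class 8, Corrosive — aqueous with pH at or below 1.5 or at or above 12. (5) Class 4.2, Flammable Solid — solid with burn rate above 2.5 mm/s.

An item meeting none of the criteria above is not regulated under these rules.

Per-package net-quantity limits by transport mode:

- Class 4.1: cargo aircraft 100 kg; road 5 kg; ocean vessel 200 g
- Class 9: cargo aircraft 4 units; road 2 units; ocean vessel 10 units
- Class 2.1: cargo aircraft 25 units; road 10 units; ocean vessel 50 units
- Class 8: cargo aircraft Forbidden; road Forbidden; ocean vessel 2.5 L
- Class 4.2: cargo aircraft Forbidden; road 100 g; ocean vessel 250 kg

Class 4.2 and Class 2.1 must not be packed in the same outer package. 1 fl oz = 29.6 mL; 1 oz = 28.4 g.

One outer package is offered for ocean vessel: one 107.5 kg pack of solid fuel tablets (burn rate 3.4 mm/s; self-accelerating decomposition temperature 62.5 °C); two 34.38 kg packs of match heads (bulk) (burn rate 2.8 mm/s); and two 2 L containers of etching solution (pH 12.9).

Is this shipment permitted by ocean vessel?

No

Solid fuel tablets: burn rate 3.4 mm/s > 2.5 mm/s → Class 4.2 (Flammable Solid).
Match heads (bulk): burn rate 2.8 mm/s > 2.5 mm/s → Class 4.2 (Flammable Solid).
The etching solution has pH 12.9, which is ≥ 12, so it is Class 8 (Corrosive).
Class 8 quantity: two 2 L containers = 4 L.
4 L exceeds the ocean vessel limit of 2.5 L for Class 8.
Total Class 4.2: 107.5 kg + (two 34.38 kg packs = 68.76 kg) = 176.26 kg.
That is within the Class 4.2 ocean vessel limit of 250 kg.
The segregation rule (Class 4.2 with Class 2.1) does not apply to Class 8 with Class 4.2.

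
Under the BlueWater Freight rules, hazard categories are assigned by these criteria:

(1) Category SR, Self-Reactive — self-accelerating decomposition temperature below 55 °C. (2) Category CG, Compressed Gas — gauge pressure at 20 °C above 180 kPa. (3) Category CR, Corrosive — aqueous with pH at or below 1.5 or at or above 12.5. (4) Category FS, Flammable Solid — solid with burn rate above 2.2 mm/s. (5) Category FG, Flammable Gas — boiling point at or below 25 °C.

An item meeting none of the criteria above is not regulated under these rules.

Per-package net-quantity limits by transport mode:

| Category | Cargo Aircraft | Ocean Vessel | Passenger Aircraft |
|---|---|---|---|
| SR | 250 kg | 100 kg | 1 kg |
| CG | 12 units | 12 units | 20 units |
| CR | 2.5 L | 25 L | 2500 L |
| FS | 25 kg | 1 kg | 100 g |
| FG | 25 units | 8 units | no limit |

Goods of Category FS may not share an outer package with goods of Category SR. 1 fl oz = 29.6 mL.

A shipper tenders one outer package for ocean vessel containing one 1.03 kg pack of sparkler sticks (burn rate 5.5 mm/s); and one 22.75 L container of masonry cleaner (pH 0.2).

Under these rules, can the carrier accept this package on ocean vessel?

Sparkler sticks: burn rate 5.5 mm/s > 2.2 mm/s → Category FS (Flammable Solid).
pH 0.2 meets the Category CR criterion (Corrosive), so the masonry cleaner is Category CR.
Category FS quantity: 1.03 kg.
1.03 kg exceeds the ocean vessel limit of 1 kg for Category FS.
Category CR quantity: 22.75 L.
22.75 L is within the ocean vessel limit of 25 L for Category CR.
The segregation rule (Category FS with Category SR) does not apply to Category FS with Category CR.

No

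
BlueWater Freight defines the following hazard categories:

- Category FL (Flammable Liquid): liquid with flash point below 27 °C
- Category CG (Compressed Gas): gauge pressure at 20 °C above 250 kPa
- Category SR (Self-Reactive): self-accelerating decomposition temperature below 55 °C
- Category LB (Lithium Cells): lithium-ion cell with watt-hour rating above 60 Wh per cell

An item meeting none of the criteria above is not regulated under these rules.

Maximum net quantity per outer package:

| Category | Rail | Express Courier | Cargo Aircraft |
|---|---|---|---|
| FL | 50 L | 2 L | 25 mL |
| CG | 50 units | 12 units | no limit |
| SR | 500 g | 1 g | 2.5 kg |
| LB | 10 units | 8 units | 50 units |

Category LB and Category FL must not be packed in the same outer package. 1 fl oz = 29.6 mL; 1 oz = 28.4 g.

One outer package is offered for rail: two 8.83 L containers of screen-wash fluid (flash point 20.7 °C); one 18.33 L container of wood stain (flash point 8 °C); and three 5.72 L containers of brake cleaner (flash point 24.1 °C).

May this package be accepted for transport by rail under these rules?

No

Flash point 20.7 °C meets the Category FL criterion (Flammable Liquid), so the screen-wash fluid is Category FL.
With flash point 8 °C (< 27 °C), the wood stain falls in Category FL.
The brake cleaner has flash point 24.1 °C, which is < 27 °C, so it is Category FL (Flammable Liquid).
Total Category FL: (two 8.83 L containers = 17.66 L) + 18.33 L + (three 5.72 L containers = 17.16 L) = 53.15 L.
53.15 L exceeds the rail limit of 50 L for Category FL.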